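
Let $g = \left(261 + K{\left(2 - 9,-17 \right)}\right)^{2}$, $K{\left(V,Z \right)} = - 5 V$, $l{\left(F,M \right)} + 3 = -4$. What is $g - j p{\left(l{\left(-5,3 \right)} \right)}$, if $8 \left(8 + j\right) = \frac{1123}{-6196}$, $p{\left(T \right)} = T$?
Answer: $\frac{4340166219}{49568} \approx 87560.0$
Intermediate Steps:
$l{\left(F,M \right)} = -7$ ($l{\left(F,M \right)} = -3 - 4 = -7$)
$j = - \frac{397667}{49568}$ ($j = -8 + \frac{1123 \frac{1}{-6196}}{8} = -8 + \frac{1123 \left(- \frac{1}{6196}\right)}{8} = -8 + \frac{1}{8} \left(- \frac{1123}{6196}\right) = -8 - \frac{1123}{49568} = - \frac{397667}{49568} \approx -8.0227$)
$g = 87616$ ($g = \left(261 - 5 \left(2 - 9\right)\right)^{2} = \left(261 - -35\right)^{2} = \left(261 + 35\right)^{2} = 296^{2} = 87616$)
$g - j p{\left(l{\left(-5,3 \right)} \right)} = 87616 - \left(- \frac{397667}{49568}\right) \left(-7\right) = 87616 - \frac{2783669}{49568} = \frac{4340166219}{49568}$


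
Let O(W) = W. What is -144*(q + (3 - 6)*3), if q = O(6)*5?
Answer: -3024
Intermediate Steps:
q = 30 (q = 6*5 = 30)
-144*(q + (3 - 6)*3) = -144*(30 + (3 - 6)*3) = -144*(30 - 3*3) = -144*(30 - 9) = -144*21 = -3024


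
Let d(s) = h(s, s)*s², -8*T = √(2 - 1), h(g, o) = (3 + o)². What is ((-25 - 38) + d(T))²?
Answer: 66316035361/16777216 ≈ 3952.7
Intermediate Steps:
T = -⅛ (T = -√(2 - 1)/8 = -√1/8 = -⅛*1 = -⅛ ≈ -0.12500)
d(s) = s²*(3 + s)² (d(s) = (3 + s)²*s² = s²*(3 + s)²)
((-25 - 38) + d(T))² = ((-25 - 38) + (-⅛)²*(3 - ⅛)²)² = (-63 + (23/8)²/64)² = (-63 + (1/64)*(529/64))² = (-63 + 529/4096)² = (-257519/4096)² = 66316035361/16777216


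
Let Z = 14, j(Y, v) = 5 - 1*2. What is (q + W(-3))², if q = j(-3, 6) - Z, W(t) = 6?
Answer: 25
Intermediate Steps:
j(Y, v) = 3 (j(Y, v) = 5 - 2 = 3)
q = -11 (q = 3 - 1*14 = 3 - 14 = -11)
(q + W(-3))² = (-11 + 6)² = (-5)² = 25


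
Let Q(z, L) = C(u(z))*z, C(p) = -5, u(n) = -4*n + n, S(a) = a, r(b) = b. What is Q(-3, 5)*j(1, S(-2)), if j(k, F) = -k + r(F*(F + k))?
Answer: 15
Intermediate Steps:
u(n) = -3*n
j(k, F) = -k + F*(F + k)
Q(z, L) = -5*z
Q(-3, 5)*j(1, S(-2)) = (-5*(-3))*(-1*1 - 2*(-2 + 1)) = 15*(-1 - 2*(-1)) = 15*(-1 + 2) = 15*1 = 15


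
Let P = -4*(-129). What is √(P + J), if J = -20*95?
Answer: 2*I*√346 ≈ 37.202*I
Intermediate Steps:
J = -1900
P = 516
√(P + J) = √(516 - 1900) = √(-1384) = 2*I*√346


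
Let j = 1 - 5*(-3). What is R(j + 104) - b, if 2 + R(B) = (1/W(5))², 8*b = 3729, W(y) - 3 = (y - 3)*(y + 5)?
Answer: -1981097/4232 ≈ -468.12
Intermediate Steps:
j = 16 (j = 1 + 15 = 16)
W(y) = 3 + (-3 + y)*(5 + y) (W(y) = 3 + (y - 3)*(y + 5) = 3 + (-3 + y)*(5 + y))
b = 3729/8 (b = (⅛)*3729 = 3729/8 ≈ 466.13)
R(B) = -1057/529 (R(B) = -2 + (1/(-12 + 5² + 2*5))² = -2 + (1/(-12 + 25 + 10))² = -2 + (1/23)² = -2 + 1/529 = -1057/529)
R(j + 104) - b = -1057/529 - 1*3729/8 = -1057/529 - 3729/8 = -1981097/4232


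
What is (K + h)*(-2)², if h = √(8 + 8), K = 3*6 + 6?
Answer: 112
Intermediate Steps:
K = 24 (K = 18 + 6 = 24)
h = 4 (h = √16 = 4)
(K + h)*(-2)² = (24 + 4)*(-2)² = 28*4 = 112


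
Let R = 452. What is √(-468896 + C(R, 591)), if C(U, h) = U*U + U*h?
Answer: 2*√635 ≈ 50.398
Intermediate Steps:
C(U, h) = U² + U*h
√(-468896 + C(R, 591)) = √(-468896 + 452*(452 + 591)) = √(-468896 + 452*1043) = √(-468896 + 471436) = √2540 = 2*√635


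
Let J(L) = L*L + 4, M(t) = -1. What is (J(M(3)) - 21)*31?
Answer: -496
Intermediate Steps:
J(L) = 4 + L² (J(L) = L² + 4 = 4 + L²)
(J(M(3)) - 21)*31 = ((4 + (-1)²) - 21)*31 = ((4 + 1) - 21)*31 = (5 - 21)*31 = -16*31 = -496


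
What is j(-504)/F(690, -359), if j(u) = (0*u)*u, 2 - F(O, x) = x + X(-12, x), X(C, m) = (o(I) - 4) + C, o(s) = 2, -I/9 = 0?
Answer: 0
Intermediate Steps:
I = 0 (I = -9*0 = 0)
X(C, m) = -2 + C (X(C, m) = (2 - 4) + C = -2 + C)
F(O, x) = 16 - x (F(O, x) = 2 - (x + (-2 - 12)) = 2 - (x - 14) = 2 - (-14 + x) = 2 + (14 - x) = 16 - x)
j(u) = 0 (j(u) = 0*u = 0)
j(-504)/F(690, -359) = 0/(16 - 1*(-359)) = 0/(16 + 359) = 0/375 = 0*(1/375) = 0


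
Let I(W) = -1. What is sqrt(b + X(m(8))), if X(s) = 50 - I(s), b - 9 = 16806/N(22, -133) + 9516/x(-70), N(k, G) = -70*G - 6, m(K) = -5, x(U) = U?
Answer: I*sqrt(491346432255)/81410 ≈ 8.6103*I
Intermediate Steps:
N(k, G) = -6 - 70*G
b = -20374731/162820 (b = 9 + (16806/(-6 - 70*(-133)) + 9516/(-70)) = 9 + (16806/(-6 + 9310) + 9516*(-1/70)) = 9 + (16806/9304 - 4758/35) = 9 + (16806*(1/9304) - 4758/35) = 9 + (8403/4652 - 4758/35) = 9 - 21840111/162820 = -20374731/162820 ≈ -125.14)
X(s) = 51 (X(s) = 50 - 1*(-1) = 50 + 1 = 51)
sqrt(b + X(m(8))) = sqrt(-20374731/162820 + 51) = sqrt(-12070911/162820) = I*sqrt(491346432255)/81410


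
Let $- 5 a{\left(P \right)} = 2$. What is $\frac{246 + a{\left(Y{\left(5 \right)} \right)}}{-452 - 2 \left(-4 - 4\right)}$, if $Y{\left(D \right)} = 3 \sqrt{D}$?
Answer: $- \frac{307}{545} \approx -0.5633$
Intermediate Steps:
$a{\left(P \right)} = - \frac{2}{5}$ ($a{\left(P \right)} = \left(- \frac{1}{5}\right) 2 = - \frac{2}{5}$)
$\frac{246 + a{\left(Y{\left(5 \right)} \right)}}{-452 - 2 \left(-4 - 4\right)} = \frac{246 - \frac{2}{5}}{-452 - 2 \left(-4 - 4\right)} = \frac{1}{-452 - -16} \cdot \frac{1228}{5} = \frac{1}{-452 + 16} \cdot \frac{1228}{5} = \frac{1}{-436} \cdot \frac{1228}{5} = \left(- \frac{1}{436}\right) \frac{1228}{5} = - \frac{307}{545}$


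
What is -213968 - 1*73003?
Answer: -286971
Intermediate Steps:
-213968 - 1*73003 = -213968 - 73003 = -286971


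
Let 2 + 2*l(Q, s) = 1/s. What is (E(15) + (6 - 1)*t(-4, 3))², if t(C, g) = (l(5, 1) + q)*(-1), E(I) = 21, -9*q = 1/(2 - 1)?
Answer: 187489/324 ≈ 578.67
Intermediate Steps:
q = -⅑ (q = -1/(9*(2 - 1)) = -⅑/1 = -⅑*1 = -⅑ ≈ -0.11111)
l(Q, s) = -1 + 1/(2*s)
t(C, g) = 11/18 (t(C, g) = ((½ - 1*1)/1 - ⅑)*(-1) = (1*(½ - 1) - ⅑)*(-1) = (1*(-½) - ⅑)*(-1) = (-½ - ⅑)*(-1) = -11/18*(-1) = 11/18)
(E(15) + (6 - 1)*t(-4, 3))² = (21 + (6 - 1)*(11/18))² = (21 + 5*(11/18))² = (21 + 55/18)² = (433/18)² = 187489/324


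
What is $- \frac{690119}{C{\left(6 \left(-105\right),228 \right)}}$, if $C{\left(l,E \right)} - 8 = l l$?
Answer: $- \frac{690119}{396908} \approx -1.7387$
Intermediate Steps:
$C{\left(l,E \right)} = 8 + l^{2}$ ($C{\left(l,E \right)} = 8 + l l = 8 + l^{2}$)
$- \frac{690119}{C{\left(6 \left(-105\right),228 \right)}} = - \frac{690119}{8 + \left(6 \left(-105\right)\right)^{2}} = - \frac{690119}{8 + \left(-630\right)^{2}} = - \frac{690119}{8 + 396900} = - \frac{690119}{396908}$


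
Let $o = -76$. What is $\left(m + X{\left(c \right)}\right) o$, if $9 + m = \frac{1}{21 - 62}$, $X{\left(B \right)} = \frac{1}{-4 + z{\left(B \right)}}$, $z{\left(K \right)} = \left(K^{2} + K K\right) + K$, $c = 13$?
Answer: $\frac{9754524}{14227} \approx 685.63$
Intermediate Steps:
$z{\left(K \right)} = K + 2 K^{2}$ ($z{\left(K \right)} = \left(K^{2} + K^{2}\right) + K = 2 K^{2} + K = K + 2 K^{2}$)
$X{\left(B \right)} = \frac{1}{-4 + B \left(1 + 2 B\right)}$
$m = - \frac{370}{41}$ ($m = -9 + \frac{1}{21 - 62} = -9 + \frac{1}{-41} = -9 - \frac{1}{41} = - \frac{370}{41} \approx -9.0244$)
$\left(m + X{\left(c \right)}\right) o = \left(- \frac{370}{41} + \frac{1}{-4 + 13 \left(1 + 2 \cdot 13\right)}\right) \left(-76\right) = \left(- \frac{370}{41} + \frac{1}{-4 + 13 \left(1 + 26\right)}\right) \left(-76\right) = \left(- \frac{370}{41} + \frac{1}{-4 + 13 \cdot 27}\right) \left(-76\right) = \left(- \frac{370}{41} + \frac{1}{-4 + 351}\right) \left(-76\right) = \left(- \frac{370}{41} + \frac{1}{347}\right) \left(-76\right) = \left(- \frac{128349}{14227}\right) \left(-76\right) = \frac{9754524}{14227}$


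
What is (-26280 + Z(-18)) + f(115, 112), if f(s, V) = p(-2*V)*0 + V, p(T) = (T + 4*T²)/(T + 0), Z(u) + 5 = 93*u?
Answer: -27847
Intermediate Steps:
Z(u) = -5 + 93*u
p(T) = (T + 4*T²)/T
f(s, V) = V (f(s, V) = (1 + 4*(-2*V))*0 + V = (1 - 8*V)*0 + V = 0 + V = V)
(-26280 + Z(-18)) + f(115, 112) = (-26280 + (-5 + 93*(-18))) + 112 = (-26280 + (-5 - 1674)) + 112 = (-26280 - 1679) + 112 = -27959 + 112 = -27847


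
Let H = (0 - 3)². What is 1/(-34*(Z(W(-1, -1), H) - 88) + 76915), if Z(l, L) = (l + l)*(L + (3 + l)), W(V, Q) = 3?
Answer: 1/76847 ≈ 1.3013e-5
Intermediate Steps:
H = 9 (H = (-3)² = 9)
Z(l, L) = 2*l*(3 + L + l) (Z(l, L) = (2*l)*(3 + L + l) = 2*l*(3 + L + l))
1/(-34*(Z(W(-1, -1), H) - 88) + 76915) = 1/(-34*(2*3*(3 + 9 + 3) - 88) + 76915) = 1/(-34*(2*3*15 - 88) + 76915) = 1/(-34*(90 - 88) + 76915) = 1/(-34*2 + 76915) = 1/(-68 + 76915) = 1/76847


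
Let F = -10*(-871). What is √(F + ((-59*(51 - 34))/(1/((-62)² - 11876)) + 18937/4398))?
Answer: 5*√6239712764742/4398 ≈ 2839.9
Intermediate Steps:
F = 8710
√(F + ((-59*(51 - 34))/(1/((-62)² - 11876)) + 18937/4398)) = √(8710 + ((-59*(51 - 34))/(1/((-62)² - 11876)) + 18937/4398)) = √(8710 + ((-59*17)/(1/(3844 - 11876)) + 18937*(1/4398))) = √(8710 + (-1003/(1/(-8032)) + 18937/4398)) = √(8710 + (-1003/(-1/8032) + 18937/4398)) = √(8710 + (-1003*(-8032) + 18937/4398)) = √(8710 + (8056096 + 18937/4398)) = √(8710 + 35430729145/4398) = √(35469035725/4398) = 5*√6239712764742/4398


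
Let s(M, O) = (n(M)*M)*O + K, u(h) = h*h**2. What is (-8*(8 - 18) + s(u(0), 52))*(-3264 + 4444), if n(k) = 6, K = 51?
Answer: 154580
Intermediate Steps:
u(h) = h**3
s(M, O) = 51 + 6*M*O (s(M, O) = (6*M)*O + 51 = 6*M*O + 51 = 51 + 6*M*O)
(-8*(8 - 18) + s(u(0), 52))*(-3264 + 4444) = (-8*(8 - 18) + (51 + 6*0**3*52))*(-3264 + 4444) = (-8*(-10) + (51 + 6*0*52))*1180 = (80 + (51 + 0))*1180 = (80 + 51)*1180 = 131*1180 = 154580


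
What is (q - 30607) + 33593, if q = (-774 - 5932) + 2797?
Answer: -923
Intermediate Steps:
q = -3909 (q = -6706 + 2797 = -3909)
(q - 30607) + 33593 = (-3909 - 30607) + 33593 = -34516 + 33593 = -923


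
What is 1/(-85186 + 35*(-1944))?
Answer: -1/153226 ≈ -6.5263e-6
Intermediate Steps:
1/(-85186 + 35*(-1944)) = 1/(-85186 - 68040) = 1/(-153226) = -1/153226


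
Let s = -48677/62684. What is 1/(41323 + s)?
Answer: 62684/2590242255 ≈ 2.4200e-5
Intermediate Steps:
s = -48677/62684 (s = -48677*1/62684 = -48677/62684 ≈ -0.77655)
1/(41323 + s) = 1/(41323 - 48677/62684) = 1/(2590242255/62684) = 62684/2590242255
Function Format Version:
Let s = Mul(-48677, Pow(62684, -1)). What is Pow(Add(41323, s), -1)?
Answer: Rational(62684, 2590242255) ≈ 2.4200e-5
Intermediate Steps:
s = Rational(-48677, 62684) (s = Mul(-48677, Rational(1, 62684)) = Rational(-48677, 62684) ≈ -0.77655)
Pow(Add(41323, s), -1) = Pow(Add(41323, Rational(-48677, 62684)), -1) = Pow(Rational(2590242255, 62684), -1) = Rational(62684, 2590242255)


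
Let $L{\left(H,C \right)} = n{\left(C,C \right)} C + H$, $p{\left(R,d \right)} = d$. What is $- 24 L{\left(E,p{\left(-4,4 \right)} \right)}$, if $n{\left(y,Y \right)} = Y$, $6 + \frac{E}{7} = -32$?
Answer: $6000$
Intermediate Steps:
$E = -266$ ($E = -42 + 7 \left(-32\right) = -42 - 224 = -266$)
$L{\left(H,C \right)} = H + C^{2}$ ($L{\left(H,C \right)} = C C + H = C^{2} + H = H + C^{2}$)
$- 24 L{\left(E,p{\left(-4,4 \right)} \right)} = - 24 \left(-266 + 4^{2}\right) = - 24 \left(-266 + 16\right) = \left(-24\right) \left(-250\right) = 6000$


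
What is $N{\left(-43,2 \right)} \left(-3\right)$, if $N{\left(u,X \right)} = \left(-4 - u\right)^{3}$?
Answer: $-177957$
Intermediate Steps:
$N{\left(-43,2 \right)} \left(-3\right) = - \left(4 - 43\right)^{3} \left(-3\right) = - \left(-39\right)^{3} \left(-3\right) = \left(-1\right) \left(-59319\right) \left(-3\right) = 59319 \left(-3\right) = -177957$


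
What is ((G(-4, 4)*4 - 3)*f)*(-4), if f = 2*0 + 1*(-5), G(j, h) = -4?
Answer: -380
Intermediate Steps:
f = -5 (f = 0 - 5 = -5)
((G(-4, 4)*4 - 3)*f)*(-4) = ((-4*4 - 3)*(-5))*(-4) = ((-16 - 3)*(-5))*(-4) = -19*(-5)*(-4) = 95*(-4) = -380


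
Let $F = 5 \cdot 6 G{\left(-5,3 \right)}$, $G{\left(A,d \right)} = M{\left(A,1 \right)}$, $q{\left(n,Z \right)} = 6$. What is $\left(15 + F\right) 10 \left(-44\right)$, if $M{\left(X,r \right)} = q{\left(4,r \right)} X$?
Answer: $389400$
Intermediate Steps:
$M{\left(X,r \right)} = 6 X$
$G{\left(A,d \right)} = 6 A$
$F = -900$ ($F = 5 \cdot 6 \cdot 6 \left(-5\right) = 30 \left(-30\right) = -900$)
$\left(15 + F\right) 10 \left(-44\right) = \left(15 - 900\right) 10 \left(-44\right) = \left(-885\right) 10 \left(-44\right) = \left(-8850\right) \left(-44\right) = 389400$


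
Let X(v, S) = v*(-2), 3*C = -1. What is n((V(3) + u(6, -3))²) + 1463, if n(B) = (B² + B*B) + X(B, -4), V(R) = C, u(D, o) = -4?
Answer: 172583/81 ≈ 2130.7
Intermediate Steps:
C = -⅓ (C = (⅓)*(-1) = -⅓ ≈ -0.33333)
V(R) = -⅓
X(v, S) = -2*v
n(B) = -2*B + 2*B² (n(B) = (B² + B*B) - 2*B = (B² + B²) - 2*B = 2*B² - 2*B = -2*B + 2*B²)
n((V(3) + u(6, -3))²) + 1463 = 2*(-⅓ - 4)²*(-1 + (-⅓ - 4)²) + 1463 = 2*(-13/3)²*(-1 + (-13/3)²) + 1463 = 2*(169/9)*(-1 + 169/9) + 1463 = 2*(169/9)*(160/9) + 1463 = 54080/81 + 1463 = 172583/81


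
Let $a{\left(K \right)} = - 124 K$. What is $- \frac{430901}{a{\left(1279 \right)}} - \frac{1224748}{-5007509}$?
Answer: $\frac{2351980769417}{794170897364} \approx 2.9616$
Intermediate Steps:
$- \frac{430901}{a{\left(1279 \right)}} - \frac{1224748}{-5007509} = - \frac{430901}{\left(-124\right) 1279} - \frac{1224748}{-5007509} = - \frac{430901}{-158596} - - \frac{1224748}{5007509} = \left(-430901\right) \left(- \frac{1}{158596}\right) + \frac{1224748}{5007509} = \frac{430901}{158596} + \frac{1224748}{5007509} = \frac{2351980769417}{794170897364}$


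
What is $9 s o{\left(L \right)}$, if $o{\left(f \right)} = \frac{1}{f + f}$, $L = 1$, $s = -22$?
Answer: $-99$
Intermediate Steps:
$o{\left(f \right)} = \frac{1}{2 f}$
$9 s o{\left(L \right)} = 9 \left(-22\right) \frac{1}{2 \cdot 1} = - 198 \cdot \frac{1}{2} \cdot 1 = \left(-198\right) \frac{1}{2} = -99$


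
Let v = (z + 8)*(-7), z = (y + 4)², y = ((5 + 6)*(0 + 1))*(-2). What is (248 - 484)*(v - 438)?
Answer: 651832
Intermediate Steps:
y = -22 (y = (11*1)*(-2) = 11*(-2) = -22)
z = 324 (z = (-22 + 4)² = (-18)² = 324)
v = -2324 (v = (324 + 8)*(-7) = 332*(-7) = -2324)
(248 - 484)*(v - 438) = (248 - 484)*(-2324 - 438) = -236*(-2762) = 651832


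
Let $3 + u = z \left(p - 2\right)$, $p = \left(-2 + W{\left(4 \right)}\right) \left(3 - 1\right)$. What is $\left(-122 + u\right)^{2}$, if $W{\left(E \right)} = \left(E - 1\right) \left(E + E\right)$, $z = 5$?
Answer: $7225$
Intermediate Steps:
$W{\left(E \right)} = 2 E \left(-1 + E\right)$ ($W{\left(E \right)} = \left(-1 + E\right) 2 E = 2 E \left(-1 + E\right)$)
$p = 44$ ($p = \left(-2 + 2 \cdot 4 \left(-1 + 4\right)\right) \left(3 - 1\right) = \left(-2 + 2 \cdot 4 \cdot 3\right) 2 = \left(-2 + 24\right) 2 = 22 \cdot 2 = 44$)
$u = 207$ ($u = -3 + 5 \left(44 - 2\right) = -3 + 5 \cdot 42 = -3 + 210 = 207$)
$\left(-122 + u\right)^{2} = \left(-122 + 207\right)^{2} = 85^{2} = 7225$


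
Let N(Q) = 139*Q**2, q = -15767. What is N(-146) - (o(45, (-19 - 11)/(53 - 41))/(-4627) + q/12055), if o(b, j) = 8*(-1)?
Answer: 165267484747609/55778485 ≈ 2.9629e+6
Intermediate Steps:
o(b, j) = -8
N(-146) - (o(45, (-19 - 11)/(53 - 41))/(-4627) + q/12055) = 139*(-146)**2 - (-8/(-4627) - 15767/12055) = 139*21316 - (-8*(-1/4627) - 15767*1/12055) = 2962924 - (8/4627 - 15767/12055) = 2962924 - 1*(-72857469/55778485) = 2962924 + 72857469/55778485 = 165267484747609/55778485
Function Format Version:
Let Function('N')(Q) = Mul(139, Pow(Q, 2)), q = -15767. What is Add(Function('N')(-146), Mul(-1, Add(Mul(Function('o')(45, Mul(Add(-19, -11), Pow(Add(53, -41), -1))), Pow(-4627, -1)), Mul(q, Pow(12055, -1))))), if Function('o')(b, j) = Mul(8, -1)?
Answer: Rational(165267484747609, 55778485) ≈ 2.9629e+6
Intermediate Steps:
Function('o')(b, j) = -8
Add(Function('N')(-146), Mul(-1, Add(Mul(Function('o')(45, Mul(Add(-19, -11), Pow(Add(53, -41), -1))), Pow(-4627, -1)), Mul(q, Pow(12055, -1))))) = Add(Mul(139, Pow(-146, 2)), Mul(-1, Add(Mul(-8, Pow(-4627, -1)), Mul(-15767, Pow(12055, -1))))) = Add(Mul(139, 21316), Mul(-1, Add(Mul(-8, Rational(-1, 4627)), Mul(-15767, Rational(1, 12055))))) = Add(2962924, Mul(-1, Add(Rational(8, 4627), Rational(-15767, 12055)))) = Add(2962924, Mul(-1, Rational(-72857469, 55778485))) = Add(2962924, Rational(72857469, 55778485)) = Rational(165267484747609, 55778485)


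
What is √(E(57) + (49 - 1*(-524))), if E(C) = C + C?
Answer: √687 ≈ 26.211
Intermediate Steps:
E(C) = 2*C
√(E(57) + (49 - 1*(-524))) = √(2*57 + (49 - 1*(-524))) = √(114 + (49 + 524)) = √(114 + 573) = √687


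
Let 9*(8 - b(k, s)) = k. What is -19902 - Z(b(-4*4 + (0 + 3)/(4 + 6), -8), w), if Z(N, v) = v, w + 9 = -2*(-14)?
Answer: -19921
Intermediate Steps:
b(k, s) = 8 - k/9
w = 19 (w = -9 - 2*(-14) = -9 + 28 = 19)
-19902 - Z(b(-4*4 + (0 + 3)/(4 + 6), -8), w) = -19902 - 1*19 = -19902 - 19 = -19921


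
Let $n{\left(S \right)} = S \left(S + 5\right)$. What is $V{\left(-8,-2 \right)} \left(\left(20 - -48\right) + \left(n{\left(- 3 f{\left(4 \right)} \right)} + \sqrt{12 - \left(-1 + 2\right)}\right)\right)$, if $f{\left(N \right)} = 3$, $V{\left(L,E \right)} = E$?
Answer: $-208 - 2 \sqrt{11} \approx -214.63$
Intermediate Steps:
$n{\left(S \right)} = S \left(5 + S\right)$
$V{\left(-8,-2 \right)} \left(\left(20 - -48\right) + \left(n{\left(- 3 f{\left(4 \right)} \right)} + \sqrt{12 - \left(-1 + 2\right)}\right)\right) = - 2 \left(\left(20 - -48\right) + \left(\left(-3\right) 3 \left(5 - 9\right) + \sqrt{12 - \left(-1 + 2\right)}\right)\right) = - 2 \left(\left(20 + 48\right) + \left(- 9 \left(5 - 9\right) + \sqrt{12 - 1}\right)\right) = - 2 \left(68 + \left(\left(-9\right) \left(-4\right) + \sqrt{12 - 1}\right)\right) = - 2 \left(68 + \left(36 + \sqrt{11}\right)\right) = - 2 \left(104 + \sqrt{11}\right) = -208 - 2 \sqrt{11}$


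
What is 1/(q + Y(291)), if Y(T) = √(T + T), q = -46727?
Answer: -46727/2183411947 - √582/2183411947 ≈ -2.1412e-5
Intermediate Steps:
Y(T) = √2*√T (Y(T) = √(2*T) = √2*√T)
1/(q + Y(291)) = 1/(-46727 + √2*√291) = 1/(-46727 + √582)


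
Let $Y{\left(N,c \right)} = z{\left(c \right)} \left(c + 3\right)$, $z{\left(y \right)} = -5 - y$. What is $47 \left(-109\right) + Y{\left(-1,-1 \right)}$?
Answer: $-5131$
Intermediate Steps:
$Y{\left(N,c \right)} = \left(-5 - c\right) \left(3 + c\right)$ ($Y{\left(N,c \right)} = \left(-5 - c\right) \left(c + 3\right) = \left(-5 - c\right) \left(3 + c\right)$)
$47 \left(-109\right) + Y{\left(-1,-1 \right)} = 47 \left(-109\right) - \left(3 - 1\right) \left(5 - 1\right) = -5123 - 2 \cdot 4 = -5123 - 8 = -5131$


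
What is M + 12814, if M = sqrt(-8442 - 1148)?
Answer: 12814 + I*sqrt(9590) ≈ 12814.0 + 97.929*I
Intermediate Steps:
M = I*sqrt(9590) (M = sqrt(-9590) = I*sqrt(9590) ≈ 97.929*I)
M + 12814 = I*sqrt(9590) + 12814 = 12814 + I*sqrt(9590)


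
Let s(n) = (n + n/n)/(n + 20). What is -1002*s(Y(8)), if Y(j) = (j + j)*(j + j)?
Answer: -42919/46 ≈ -933.02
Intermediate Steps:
Y(j) = 4*j**2 (Y(j) = (2*j)*(2*j) = 4*j**2)
s(n) = (1 + n)/(20 + n) (s(n) = (n + 1)/(20 + n) = (1 + n)/(20 + n))
-1002*s(Y(8)) = -1002*(1 + 4*8**2)/(20 + 4*8**2) = -1002*(1 + 4*64)/(20 + 4*64) = -1002*(1 + 256)/(20 + 256) = -1002*257/276 = -42919/46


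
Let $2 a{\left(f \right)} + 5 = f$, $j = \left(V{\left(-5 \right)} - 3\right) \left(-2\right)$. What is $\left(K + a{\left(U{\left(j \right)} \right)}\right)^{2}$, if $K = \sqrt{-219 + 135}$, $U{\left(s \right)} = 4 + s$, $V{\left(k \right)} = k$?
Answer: $- \frac{111}{4} + 30 i \sqrt{21} \approx -27.75 + 137.48 i$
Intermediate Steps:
$j = 16$ ($j = \left(-5 - 3\right) \left(-2\right) = \left(-8\right) \left(-2\right) = 16$)
$a{\left(f \right)} = - \frac{5}{2} + \frac{f}{2}$
$K = 2 i \sqrt{21}$ ($K = \sqrt{-84} = 2 i \sqrt{21} \approx 9.1651 i$)
$\left(K + a{\left(U{\left(j \right)} \right)}\right)^{2} = \left(2 i \sqrt{21} - \left(\frac{5}{2} - \frac{4 + 16}{2}\right)\right)^{2} = \left(2 i \sqrt{21} + \left(- \frac{5}{2} + \frac{1}{2} \cdot 20\right)\right)^{2} = \left(2 i \sqrt{21} + \left(- \frac{5}{2} + 10\right)\right)^{2} = \left(2 i \sqrt{21} + \frac{15}{2}\right)^{2} = \left(\frac{15}{2} + 2 i \sqrt{21}\right)^{2}$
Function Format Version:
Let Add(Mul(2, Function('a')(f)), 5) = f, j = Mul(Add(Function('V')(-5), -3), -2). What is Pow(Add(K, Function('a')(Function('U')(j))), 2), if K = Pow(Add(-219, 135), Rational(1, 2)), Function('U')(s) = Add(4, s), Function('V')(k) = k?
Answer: Add(Rational(-111, 4), Mul(30, I, Pow(21, Rational(1, 2)))) ≈ Add(-27.750, Mul(137.48, I))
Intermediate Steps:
j = 16 (j = Mul(Add(-5, -3), -2) = Mul(-8, -2) = 16)
Function('a')(f) = Add(Rational(-5, 2), Mul(Rational(1, 2), f))
K = Mul(2, I, Pow(21, Rational(1, 2))) (K = Pow(-84, Rational(1, 2)) = Mul(2, I, Pow(21, Rational(1, 2))) ≈ Mul(9.1651, I))
Pow(Add(K, Function('a')(Function('U')(j))), 2) = Pow(Add(Mul(2, I, Pow(21, Rational(1, 2))), Add(Rational(-5, 2), Mul(Rational(1, 2), Add(4, 16)))), 2) = Pow(Add(Mul(2, I, Pow(21, Rational(1, 2))), Add(Rational(-5, 2), Mul(Rational(1, 2), 20))), 2) = Pow(Add(Mul(2, I, Pow(21, Rational(1, 2))), Add(Rational(-5, 2), 10)), 2) = Pow(Add(Mul(2, I, Pow(21, Rational(1, 2))), Rational(15, 2)), 2) = Pow(Add(Rational(15, 2), Mul(2, I, Pow(21, Rational(1, 2)))), 2)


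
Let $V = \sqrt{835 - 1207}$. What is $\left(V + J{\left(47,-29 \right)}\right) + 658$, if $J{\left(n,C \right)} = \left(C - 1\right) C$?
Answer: $1528 + 2 i \sqrt{93} \approx 1528.0 + 19.287 i$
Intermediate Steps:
$J{\left(n,C \right)} = C \left(-1 + C\right)$ ($J{\left(n,C \right)} = \left(-1 + C\right) C = C \left(-1 + C\right)$)
$V = 2 i \sqrt{93}$ ($V = \sqrt{-372} = 2 i \sqrt{93} \approx 19.287 i$)
$\left(V + J{\left(47,-29 \right)}\right) + 658 = \left(2 i \sqrt{93} - 29 \left(-1 - 29\right)\right) + 658 = \left(2 i \sqrt{93} - -870\right) + 658 = \left(2 i \sqrt{93} + 870\right) + 658 = \left(870 + 2 i \sqrt{93}\right) + 658 = 1528 + 2 i \sqrt{93}$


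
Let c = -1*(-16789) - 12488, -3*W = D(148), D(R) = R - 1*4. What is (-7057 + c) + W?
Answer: -2804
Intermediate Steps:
D(R) = -4 + R (D(R) = R - 4 = -4 + R)
W = -48 (W = -(-4 + 148)/3 = -⅓*144 = -48)
c = 4301 (c = 16789 - 12488 = 4301)
(-7057 + c) + W = (-7057 + 4301) - 48 = -2756 - 48 = -2804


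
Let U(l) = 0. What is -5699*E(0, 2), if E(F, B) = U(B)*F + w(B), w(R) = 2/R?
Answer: -5699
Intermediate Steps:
E(F, B) = 2/B (E(F, B) = 0*F + 2/B = 0 + 2/B = 2/B)
-5699*E(0, 2) = -11398/2 = -5699*1 = -5699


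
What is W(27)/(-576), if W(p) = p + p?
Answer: -3/32 ≈ -0.093750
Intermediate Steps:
W(p) = 2*p
W(27)/(-576) = (2*27)/(-576) = 54*(-1/576) = -3/32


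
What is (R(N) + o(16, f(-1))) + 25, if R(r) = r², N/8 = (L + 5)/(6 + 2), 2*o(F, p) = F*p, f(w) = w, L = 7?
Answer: 161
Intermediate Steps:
o(F, p) = F*p/2 (o(F, p) = (F*p)/2 = F*p/2)
N = 12 (N = 8*((7 + 5)/(6 + 2)) = 8*(12/8) = 8*(12*(⅛)) = 8*(3/2) = 12)
(R(N) + o(16, f(-1))) + 25 = (12² + (½)*16*(-1)) + 25 = (144 - 8) + 25 = 136 + 25 = 161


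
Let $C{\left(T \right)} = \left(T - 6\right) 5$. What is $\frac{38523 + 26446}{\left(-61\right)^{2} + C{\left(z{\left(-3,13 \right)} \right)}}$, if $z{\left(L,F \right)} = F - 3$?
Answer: $\frac{64969}{3741} \approx 17.367$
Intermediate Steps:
$z{\left(L,F \right)} = -3 + F$
$C{\left(T \right)} = -30 + 5 T$ ($C{\left(T \right)} = \left(-6 + T\right) 5 = -30 + 5 T$)
$\frac{38523 + 26446}{\left(-61\right)^{2} + C{\left(z{\left(-3,13 \right)} \right)}} = \frac{38523 + 26446}{\left(-61\right)^{2} - \left(30 - 5 \left(-3 + 13\right)\right)} = \frac{64969}{3721 + \left(-30 + 5 \cdot 10\right)} = \frac{64969}{3721 + \left(-30 + 50\right)} = \frac{64969}{3721 + 20} = \frac{64969}{3741}$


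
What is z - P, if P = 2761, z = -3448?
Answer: -6209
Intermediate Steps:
z - P = -3448 - 1*2761 = -3448 - 2761 = -6209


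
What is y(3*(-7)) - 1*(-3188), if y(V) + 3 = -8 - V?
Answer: 3198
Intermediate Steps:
y(V) = -11 - V (y(V) = -3 + (-8 - V) = -11 - V)
y(3*(-7)) - 1*(-3188) = (-11 - 3*(-7)) - 1*(-3188) = (-11 - 1*(-21)) + 3188 = (-11 + 21) + 3188 = 10 + 3188 = 3198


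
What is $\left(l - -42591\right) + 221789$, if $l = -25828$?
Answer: $238552$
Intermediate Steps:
$\left(l - -42591\right) + 221789 = \left(-25828 - -42591\right) + 221789 = \left(-25828 + \left(42816 - 225\right)\right) + 221789 = \left(-25828 + 42591\right) + 221789 = 16763 + 221789 = 238552$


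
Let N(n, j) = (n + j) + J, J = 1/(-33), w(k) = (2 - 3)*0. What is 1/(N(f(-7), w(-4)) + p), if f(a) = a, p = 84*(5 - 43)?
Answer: -33/105568 ≈ -0.00031259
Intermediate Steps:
p = -3192 (p = 84*(-38) = -3192)
w(k) = 0 (w(k) = -1*0 = 0)
J = -1/33 ≈ -0.030303
N(n, j) = -1/33 + j + n (N(n, j) = (n + j) - 1/33 = (j + n) - 1/33 = -1/33 + j + n)
1/(N(f(-7), w(-4)) + p) = 1/((-1/33 + 0 - 7) - 3192) = 1/(-232/33 - 3192) = 1/(-105568/33) = -33/105568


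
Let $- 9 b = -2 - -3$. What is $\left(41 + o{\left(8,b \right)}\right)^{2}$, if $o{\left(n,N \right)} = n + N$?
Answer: $\frac{193600}{81} \approx 2390.1$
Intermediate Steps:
$b = - \frac{1}{9}$ ($b = - \frac{-2 - -3}{9} = - \frac{-2 + 3}{9} = \left(- \frac{1}{9}\right) 1 = - \frac{1}{9} \approx -0.11111$)
$o{\left(n,N \right)} = N + n$
$\left(41 + o{\left(8,b \right)}\right)^{2} = \left(41 + \left(- \frac{1}{9} + 8\right)\right)^{2} = \left(41 + \frac{71}{9}\right)^{2} = \left(\frac{440}{9}\right)^{2} = \frac{193600}{81}$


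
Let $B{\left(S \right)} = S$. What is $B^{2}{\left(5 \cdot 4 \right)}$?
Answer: $400$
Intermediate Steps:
$B^{2}{\left(5 \cdot 4 \right)} = \left(5 \cdot 4\right)^{2} = 20^{2} = 400$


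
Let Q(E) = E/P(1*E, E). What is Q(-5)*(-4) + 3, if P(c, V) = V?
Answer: -1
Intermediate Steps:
Q(E) = 1 (Q(E) = E/E = 1)
Q(-5)*(-4) + 3 = 1*(-4) + 3 = -4 + 3 = -1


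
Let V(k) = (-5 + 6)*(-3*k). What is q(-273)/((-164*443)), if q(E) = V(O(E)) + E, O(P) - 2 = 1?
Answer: 141/36326 ≈ 0.0038815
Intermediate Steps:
O(P) = 3 (O(P) = 2 + 1 = 3)
V(k) = -3*k (V(k) = 1*(-3*k) = -3*k)
q(E) = -9 + E (q(E) = -3*3 + E = -9 + E)
q(-273)/((-164*443)) = (-9 - 273)/((-164*443)) = -282/(-72652) = -282*(-1/72652) = 141/36326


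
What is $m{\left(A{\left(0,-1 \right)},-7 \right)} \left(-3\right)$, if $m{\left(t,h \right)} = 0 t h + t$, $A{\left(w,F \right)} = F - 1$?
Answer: $6$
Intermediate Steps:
$A{\left(w,F \right)} = -1 + F$
$m{\left(t,h \right)} = t$ ($m{\left(t,h \right)} = 0 h + t = 0 + t = t$)
$m{\left(A{\left(0,-1 \right)},-7 \right)} \left(-3\right) = \left(-1 - 1\right) \left(-3\right) = \left(-2\right) \left(-3\right) = 6$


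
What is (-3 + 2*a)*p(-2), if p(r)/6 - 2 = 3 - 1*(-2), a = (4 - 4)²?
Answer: -126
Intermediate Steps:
a = 0 (a = 0² = 0)
p(r) = 42 (p(r) = 12 + 6*(3 - 1*(-2)) = 12 + 6*(3 + 2) = 12 + 6*5 = 12 + 30 = 42)
(-3 + 2*a)*p(-2) = (-3 + 2*0)*42 = (-3 + 0)*42 = -3*42 = -126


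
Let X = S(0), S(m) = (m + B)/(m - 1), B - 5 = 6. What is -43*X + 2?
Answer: 475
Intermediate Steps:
B = 11 (B = 5 + 6 = 11)
S(m) = (11 + m)/(-1 + m) (S(m) = (m + 11)/(m - 1) = (11 + m)/(-1 + m))
X = -11 (X = (11 + 0)/(-1 + 0) = 11/(-1) = -1*11 = -11)
-43*X + 2 = -43*(-11) + 2 = 473 + 2 = 475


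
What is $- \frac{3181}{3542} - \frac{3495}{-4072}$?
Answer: $- \frac{286871}{7211512} \approx -0.03978$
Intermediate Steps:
$- \frac{3181}{3542} - \frac{3495}{-4072} = \left(-3181\right) \frac{1}{3542} - - \frac{3495}{4072} = - \frac{3181}{3542} + \frac{3495}{4072} = - \frac{286871}{7211512}$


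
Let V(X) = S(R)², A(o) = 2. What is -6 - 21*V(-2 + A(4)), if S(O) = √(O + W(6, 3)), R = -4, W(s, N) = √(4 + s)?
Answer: 78 - 21*√10 ≈ 11.592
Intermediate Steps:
S(O) = √(O + √10) (S(O) = √(O + √(4 + 6)) = √(O + √10))
V(X) = -4 + √10 (V(X) = (√(-4 + √10))² = -4 + √10)
-6 - 21*V(-2 + A(4)) = -6 - 21*(-4 + √10) = -6 + (84 - 21*√10) = 78 - 21*√10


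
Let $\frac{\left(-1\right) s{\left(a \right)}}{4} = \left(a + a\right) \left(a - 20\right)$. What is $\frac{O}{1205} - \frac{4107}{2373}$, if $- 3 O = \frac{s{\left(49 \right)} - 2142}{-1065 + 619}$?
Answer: $- \frac{221791142}{127532139} \approx -1.7391$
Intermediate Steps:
$s{\left(a \right)} = - 8 a \left(-20 + a\right)$ ($s{\left(a \right)} = - 4 \left(a + a\right) \left(a - 20\right) = - 4 \cdot 2 a \left(-20 + a\right) = - 8 a \left(-20 + a\right)$)
$O = - \frac{6755}{669}$ ($O = - \frac{\left(8 \cdot 49 \left(20 - 49\right) - 2142\right) \frac{1}{-1065 + 619}}{3} = - \frac{\left(8 \cdot 49 \left(20 - 49\right) - 2142\right) \frac{1}{-446}}{3} = - \frac{\left(8 \cdot 49 \left(-29\right) - 2142\right) \left(- \frac{1}{446}\right)}{3} = - \frac{\left(-11368 - 2142\right) \left(- \frac{1}{446}\right)}{3} = - \frac{\left(-13510\right) \left(- \frac{1}{446}\right)}{3} = \left(- \frac{1}{3}\right) \frac{6755}{223} = - \frac{6755}{669} \approx -10.097$)
$\frac{O}{1205} - \frac{4107}{2373} = - \frac{6755}{669 \cdot 1205} - \frac{4107}{2373} = \left(- \frac{6755}{669}\right) \frac{1}{1205} - \frac{1369}{791} = - \frac{1351}{161229} - \frac{1369}{791} = - \frac{221791142}{127532139}$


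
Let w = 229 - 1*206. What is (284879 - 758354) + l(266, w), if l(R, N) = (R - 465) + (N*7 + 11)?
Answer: -473502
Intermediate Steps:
w = 23 (w = 229 - 206 = 23)
l(R, N) = -454 + R + 7*N (l(R, N) = (-465 + R) + (7*N + 11) = (-465 + R) + (11 + 7*N) = -454 + R + 7*N)
(284879 - 758354) + l(266, w) = (284879 - 758354) + (-454 + 266 + 7*23) = -473475 + (-454 + 266 + 161) = -473475 - 27 = -473502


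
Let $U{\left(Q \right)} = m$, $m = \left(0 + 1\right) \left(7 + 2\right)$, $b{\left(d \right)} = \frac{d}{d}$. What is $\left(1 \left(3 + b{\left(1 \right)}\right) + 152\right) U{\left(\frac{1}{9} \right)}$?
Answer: $1404$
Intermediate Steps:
$b{\left(d \right)} = 1$
$m = 9$ ($m = 1 \cdot 9 = 9$)
$U{\left(Q \right)} = 9$
$\left(1 \left(3 + b{\left(1 \right)}\right) + 152\right) U{\left(\frac{1}{9} \right)} = \left(1 \left(3 + 1\right) + 152\right) 9 = \left(1 \cdot 4 + 152\right) 9 = \left(4 + 152\right) 9 = 156 \cdot 9 = 1404$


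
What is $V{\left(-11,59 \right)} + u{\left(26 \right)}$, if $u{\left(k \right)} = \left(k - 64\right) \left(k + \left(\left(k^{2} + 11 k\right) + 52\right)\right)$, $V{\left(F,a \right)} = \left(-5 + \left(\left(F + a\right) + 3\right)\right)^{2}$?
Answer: $-37404$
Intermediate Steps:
$V{\left(F,a \right)} = \left(-2 + F + a\right)^{2}$ ($V{\left(F,a \right)} = \left(-5 + \left(3 + F + a\right)\right)^{2} = \left(-2 + F + a\right)^{2}$)
$u{\left(k \right)} = \left(-64 + k\right) \left(52 + k^{2} + 12 k\right)$ ($u{\left(k \right)} = \left(-64 + k\right) \left(k + \left(52 + k^{2} + 11 k\right)\right) = \left(-64 + k\right) \left(52 + k^{2} + 12 k\right)$)
$V{\left(-11,59 \right)} + u{\left(26 \right)} = \left(-2 - 11 + 59\right)^{2} - \left(21944 - 17576 + 35152\right) = 46^{2} - 39520 = 2116 - 39520 = -37404$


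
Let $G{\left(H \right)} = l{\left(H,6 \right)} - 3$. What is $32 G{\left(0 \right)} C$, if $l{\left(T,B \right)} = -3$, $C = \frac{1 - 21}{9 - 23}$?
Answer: $- \frac{1920}{7} \approx -274.29$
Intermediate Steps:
$C = \frac{10}{7}$ ($C = - \frac{20}{-14} = \left(-20\right) \left(- \frac{1}{14}\right) = \frac{10}{7} \approx 1.4286$)
$G{\left(H \right)} = -6$ ($G{\left(H \right)} = -3 - 3 = -6$)
$32 G{\left(0 \right)} C = 32 \left(-6\right) \frac{10}{7} = \left(-192\right) \frac{10}{7} = - \frac{1920}{7}$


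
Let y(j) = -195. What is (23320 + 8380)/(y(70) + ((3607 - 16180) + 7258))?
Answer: -3170/551 ≈ -5.7532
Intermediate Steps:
(23320 + 8380)/(y(70) + ((3607 - 16180) + 7258)) = (23320 + 8380)/(-195 + ((3607 - 16180) + 7258)) = 31700/(-195 + (-12573 + 7258)) = 31700/(-195 - 5315) = 31700/(-5510) = 31700*(-1/5510) = -3170/551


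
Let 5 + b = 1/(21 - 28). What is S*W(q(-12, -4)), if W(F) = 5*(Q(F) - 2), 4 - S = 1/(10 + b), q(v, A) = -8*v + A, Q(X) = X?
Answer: 29025/17 ≈ 1707.4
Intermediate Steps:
b = -36/7 (b = -5 + 1/(21 - 28) = -5 + 1/(-7) = -5 - ⅐ = -36/7 ≈ -5.1429)
q(v, A) = A - 8*v
S = 129/34 (S = 4 - 1/(10 - 36/7) = 4 - 1/34/7 = 4 - 1*7/34 = 4 - 7/34 = 129/34 ≈ 3.7941)
W(F) = -10 + 5*F (W(F) = 5*(F - 2) = 5*(-2 + F) = -10 + 5*F)
S*W(q(-12, -4)) = 129*(-10 + 5*(-4 - 8*(-12)))/34 = 129*(-10 + 5*(-4 + 96))/34 = 129*(-10 + 5*92)/34 = 129*(-10 + 460)/34 = (129/34)*450 = 29025/17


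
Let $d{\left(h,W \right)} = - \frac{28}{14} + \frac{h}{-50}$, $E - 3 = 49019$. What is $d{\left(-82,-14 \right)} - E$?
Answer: $- \frac{1225559}{25} \approx -49022.0$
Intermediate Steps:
$E = 49022$ ($E = 3 + 49019 = 49022$)
$d{\left(h,W \right)} = -2 - \frac{h}{50}$ ($d{\left(h,W \right)} = \left(-28\right) \frac{1}{14} + h \left(- \frac{1}{50}\right) = -2 - \frac{h}{50}$)
$d{\left(-82,-14 \right)} - E = \left(-2 - - \frac{41}{25}\right) - 49022 = \left(-2 + \frac{41}{25}\right) - 49022 = - \frac{9}{25} - 49022 = - \frac{1225559}{25}$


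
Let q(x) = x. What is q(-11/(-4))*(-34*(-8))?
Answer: 748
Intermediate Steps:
q(-11/(-4))*(-34*(-8)) = (-11/(-4))*(-34*(-8)) = -11*(-1/4)*272 = (11/4)*272 = 748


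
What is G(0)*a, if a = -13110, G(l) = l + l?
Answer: 0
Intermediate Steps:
G(l) = 2*l
G(0)*a = (2*0)*(-13110) = 0*(-13110) = 0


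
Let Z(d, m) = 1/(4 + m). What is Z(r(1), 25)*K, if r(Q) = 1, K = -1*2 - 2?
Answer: -4/29 ≈ -0.13793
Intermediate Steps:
K = -4 (K = -2 - 2 = -4)
Z(r(1), 25)*K = -4/(4 + 25) = -4/29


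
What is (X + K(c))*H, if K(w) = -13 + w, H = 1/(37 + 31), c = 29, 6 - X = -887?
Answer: 909/68 ≈ 13.368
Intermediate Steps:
X = 893 (X = 6 - 1*(-887) = 6 + 887 = 893)
H = 1/68 ≈ 0.014706
(X + K(c))*H = (893 + (-13 + 29))*(1/68) = (893 + 16)*(1/68) = 909*(1/68) = 909/68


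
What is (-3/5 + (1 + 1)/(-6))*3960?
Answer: -3696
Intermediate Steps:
(-3/5 + (1 + 1)/(-6))*3960 = (-3*1/5 + 2*(-1/6))*3960 = (-3/5 - 1/3)*3960 = -14/15*3960 = -3696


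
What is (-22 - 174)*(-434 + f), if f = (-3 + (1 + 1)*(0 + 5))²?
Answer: 75460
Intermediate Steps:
f = 49 (f = (-3 + 2*5)² = (-3 + 10)² = 7² = 49)
(-22 - 174)*(-434 + f) = (-22 - 174)*(-434 + 49) = -196*(-385) = 75460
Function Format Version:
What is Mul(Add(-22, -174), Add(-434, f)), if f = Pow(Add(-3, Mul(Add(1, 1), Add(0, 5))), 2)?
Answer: 75460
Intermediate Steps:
f = 49 (f = Pow(Add(-3, Mul(2, 5)), 2) = Pow(Add(-3, 10), 2) = Pow(7, 2) = 49)
Mul(Add(-22, -174), Add(-434, f)) = Mul(Add(-22, -174), Add(-434, 49)) = Mul(-196, -385) = 75460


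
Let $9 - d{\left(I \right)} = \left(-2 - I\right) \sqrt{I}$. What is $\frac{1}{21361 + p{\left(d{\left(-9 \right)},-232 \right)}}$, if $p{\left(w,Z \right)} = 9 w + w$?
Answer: $\frac{21451}{460189501} + \frac{210 i}{460189501} \approx 4.6613 \cdot 10^{-5} + 4.5633 \cdot 10^{-7} i$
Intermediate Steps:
$d{\left(I \right)} = 9 - \sqrt{I} \left(-2 - I\right)$ ($d{\left(I \right)} = 9 - \left(-2 - I\right) \sqrt{I} = 9 - \sqrt{I} \left(-2 - I\right)$)
$p{\left(w,Z \right)} = 10 w$
$\frac{1}{21361 + p{\left(d{\left(-9 \right)},-232 \right)}} = \frac{1}{21361 + 10 \left(9 + \left(-9\right)^{\frac{3}{2}} + 2 \sqrt{-9}\right)} = \frac{1}{21361 + 10 \left(9 - 27 i + 2 \cdot 3 i\right)} = \frac{1}{21361 + 10 \left(9 - 27 i + 6 i\right)} = \frac{1}{21361 + 10 \left(9 - 21 i\right)} = \frac{1}{21361 + \left(90 - 210 i\right)} = \frac{1}{21451 - 210 i} = \frac{21451 + 210 i}{460189501}$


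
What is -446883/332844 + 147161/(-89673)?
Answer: -29684998381/9949040004 ≈ -2.9837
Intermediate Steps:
-446883/332844 + 147161/(-89673) = -446883*1/332844 + 147161*(-1/89673) = -148961/110948 - 147161/89673 = -29684998381/9949040004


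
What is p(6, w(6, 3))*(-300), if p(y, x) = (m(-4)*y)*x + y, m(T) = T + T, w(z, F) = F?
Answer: 41400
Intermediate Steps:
m(T) = 2*T
p(y, x) = y - 8*x*y (p(y, x) = ((2*(-4))*y)*x + y = (-8*y)*x + y = -8*x*y + y = y - 8*x*y)
p(6, w(6, 3))*(-300) = (6*(1 - 8*3))*(-300) = (6*(1 - 24))*(-300) = (6*(-23))*(-300) = -138*(-300) = 41400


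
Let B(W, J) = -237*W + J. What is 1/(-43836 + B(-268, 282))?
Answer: 1/19962 ≈ 5.0095e-5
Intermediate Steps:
B(W, J) = J - 237*W
1/(-43836 + B(-268, 282)) = 1/(-43836 + (282 - 237*(-268))) = 1/(-43836 + (282 + 63516)) = 1/(-43836 + 63798) = 1/19962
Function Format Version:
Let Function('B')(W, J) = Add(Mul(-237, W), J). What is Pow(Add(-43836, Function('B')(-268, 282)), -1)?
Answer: Rational(1, 19962) ≈ 5.0095e-5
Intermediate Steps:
Function('B')(W, J) = Add(J, Mul(-237, W))
Pow(Add(-43836, Function('B')(-268, 282)), -1) = Pow(Add(-43836, Add(282, Mul(-237, -268))), -1) = Pow(Add(-43836, Add(282, 63516)), -1) = Pow(Add(-43836, 63798), -1) = Pow(19962, -1) = Rational(1, 19962)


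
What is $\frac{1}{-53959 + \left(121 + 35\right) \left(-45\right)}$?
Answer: $- \frac{1}{60979} \approx -1.6399 \cdot 10^{-5}$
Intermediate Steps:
$\frac{1}{-53959 + \left(121 + 35\right) \left(-45\right)} = \frac{1}{-53959 + 156 \left(-45\right)} = \frac{1}{-53959 - 7020} = \frac{1}{-60979} = - \frac{1}{60979}$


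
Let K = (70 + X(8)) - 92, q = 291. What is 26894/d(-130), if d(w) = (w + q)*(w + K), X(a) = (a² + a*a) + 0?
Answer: -1921/276 ≈ -6.9601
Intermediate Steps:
X(a) = 2*a² (X(a) = (a² + a²) + 0 = 2*a² + 0 = 2*a²)
K = 106 (K = (70 + 2*8²) - 92 = (70 + 2*64) - 92 = (70 + 128) - 92 = 198 - 92 = 106)
d(w) = (106 + w)*(291 + w) (d(w) = (w + 291)*(w + 106) = (291 + w)*(106 + w) = (106 + w)*(291 + w))
26894/d(-130) = 26894/(30846 + (-130)² + 397*(-130)) = 26894/(30846 + 16900 - 51610) = 26894/(-3864) = 26894*(-1/3864) = -1921/276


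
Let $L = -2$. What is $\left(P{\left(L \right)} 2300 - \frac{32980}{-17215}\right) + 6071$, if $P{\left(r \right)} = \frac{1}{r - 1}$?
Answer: $\frac{54808247}{10329} \approx 5306.3$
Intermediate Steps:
$P{\left(r \right)} = \frac{1}{-1 + r}$
$\left(P{\left(L \right)} 2300 - \frac{32980}{-17215}\right) + 6071 = \left(\frac{1}{-1 - 2} \cdot 2300 - \frac{32980}{-17215}\right) + 6071 = \left(\frac{1}{-3} \cdot 2300 - - \frac{6596}{3443}\right) + 6071 = \left(\left(- \frac{1}{3}\right) 2300 + \frac{6596}{3443}\right) + 6071 = \left(- \frac{2300}{3} + \frac{6596}{3443}\right) + 6071 = - \frac{7899112}{10329} + 6071 = \frac{54808247}{10329}$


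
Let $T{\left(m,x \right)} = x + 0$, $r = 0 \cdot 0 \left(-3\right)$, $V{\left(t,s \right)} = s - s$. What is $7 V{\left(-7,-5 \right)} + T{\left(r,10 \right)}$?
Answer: $10$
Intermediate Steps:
$V{\left(t,s \right)} = 0$
$r = 0$ ($r = 0 \left(-3\right) = 0$)
$T{\left(m,x \right)} = x$
$7 V{\left(-7,-5 \right)} + T{\left(r,10 \right)} = 7 \cdot 0 + 10 = 0 + 10 = 10$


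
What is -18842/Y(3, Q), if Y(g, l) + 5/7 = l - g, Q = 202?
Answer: -65947/694 ≈ -95.025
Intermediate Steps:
Y(g, l) = -5/7 + l - g (Y(g, l) = -5/7 + (l - g) = -5/7 + l - g)
-18842/Y(3, Q) = -18842/(-5/7 + 202 - 1*3) = -18842/(-5/7 + 202 - 3) = -18842/1388/7 = -18842*7/1388 = -65947/694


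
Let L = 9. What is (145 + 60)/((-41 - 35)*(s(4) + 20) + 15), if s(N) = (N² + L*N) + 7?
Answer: -205/5989 ≈ -0.034229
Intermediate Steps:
s(N) = 7 + N² + 9*N (s(N) = (N² + 9*N) + 7 = 7 + N² + 9*N)
(145 + 60)/((-41 - 35)*(s(4) + 20) + 15) = (145 + 60)/((-41 - 35)*((7 + 4² + 9*4) + 20) + 15) = 205/(-76*((7 + 16 + 36) + 20) + 15) = 205/(-76*(59 + 20) + 15) = 205/(-76*79 + 15) = 205/(-6004 + 15) = 205/(-5989) = -1/5989*205 = -205/5989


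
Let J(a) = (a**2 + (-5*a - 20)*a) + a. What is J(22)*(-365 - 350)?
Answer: 1683110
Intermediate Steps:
J(a) = a + a**2 + a*(-20 - 5*a) (J(a) = (a**2 + (-20 - 5*a)*a) + a = (a**2 + a*(-20 - 5*a)) + a = a + a**2 + a*(-20 - 5*a))
J(22)*(-365 - 350) = (-1*22*(19 + 4*22))*(-365 - 350) = -1*22*(19 + 88)*(-715) = -1*22*107*(-715) = -2354*(-715) = 1683110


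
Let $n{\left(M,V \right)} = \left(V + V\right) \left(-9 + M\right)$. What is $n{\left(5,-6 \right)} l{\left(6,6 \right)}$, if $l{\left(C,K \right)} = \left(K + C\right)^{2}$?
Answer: $6912$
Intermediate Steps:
$n{\left(M,V \right)} = 2 V \left(-9 + M\right)$
$l{\left(C,K \right)} = \left(C + K\right)^{2}$
$n{\left(5,-6 \right)} l{\left(6,6 \right)} = 2 \left(-6\right) \left(-9 + 5\right) \left(6 + 6\right)^{2} = 2 \left(-6\right) \left(-4\right) 12^{2} = 48 \cdot 144 = 6912$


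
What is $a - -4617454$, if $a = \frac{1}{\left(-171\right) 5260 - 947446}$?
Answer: $\frac{8528003497323}{1846906} \approx 4.6175 \cdot 10^{6}$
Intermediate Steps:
$a = - \frac{1}{1846906}$ ($a = \frac{1}{-899460 - 947446} = \frac{1}{-1846906} = - \frac{1}{1846906} \approx -5.4145 \cdot 10^{-7}$)
$a - -4617454 = - \frac{1}{1846906} - -4617454 = - \frac{1}{1846906} + 4617454 = \frac{8528003497323}{1846906}$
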